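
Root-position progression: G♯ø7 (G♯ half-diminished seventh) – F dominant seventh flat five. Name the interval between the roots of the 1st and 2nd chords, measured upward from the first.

diminished seventh

The roots are G♯ and F.
From G♯ to F: 9 semitones over a seventh = diminished.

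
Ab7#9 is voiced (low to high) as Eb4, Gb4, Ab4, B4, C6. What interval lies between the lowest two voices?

minor 3rd

Those voices are Eb4 and Gb4.
From Eb to Gb: 3 semitones over a third = minor.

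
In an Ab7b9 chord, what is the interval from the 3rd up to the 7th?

Ab7b9: Ab C Eb Gb Bbb.
So we need the interval from C up to Gb.
5 letter names make it a fifth; at 6 semitones (a half step narrower than perfect) the quality is diminished.
This 3–7 tritone is the characteristic tension at the heart of the dominant sound.

diminished fifth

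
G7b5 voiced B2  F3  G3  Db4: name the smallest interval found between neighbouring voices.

M2

Adjacent intervals: B2→F3 = diminished fifth; F3→G3 = major second; G3→Db4 = diminished fifth.
The smallest is F3 to G3, a major second (2 semitones).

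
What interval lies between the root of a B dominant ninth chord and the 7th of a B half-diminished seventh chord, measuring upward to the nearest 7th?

The root of B dominant ninth is B; the 7th of B half-diminished seventh is A.
From B to A: 10 semitones over a seventh = minor.

m7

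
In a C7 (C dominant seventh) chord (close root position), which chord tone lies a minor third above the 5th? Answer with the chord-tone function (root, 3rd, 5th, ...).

7th

Spelling the chord: C, E, G, Bb.
The 5th is G. A minor third above G is Bb.
Bb is the chord's 7th.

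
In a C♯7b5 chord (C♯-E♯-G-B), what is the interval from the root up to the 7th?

m7

That puts C♯ below B.
C♯ up to B is 10 semitones, a half step narrower than a major seventh, so the interval is minor.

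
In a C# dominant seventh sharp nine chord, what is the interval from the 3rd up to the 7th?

diminished 5th

The chord tones of C#7#9 (C# dominant seventh sharp nine) are C# E# G# B D##.
That puts E# below B.
E# up to B is 6 semitones, a half step narrower than a perfect fifth, so the interval is diminished.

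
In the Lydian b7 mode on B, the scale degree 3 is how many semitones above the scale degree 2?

The scale is B C# D# E# F# G# A.
C# up to D# is a major second — 2 semitones.

2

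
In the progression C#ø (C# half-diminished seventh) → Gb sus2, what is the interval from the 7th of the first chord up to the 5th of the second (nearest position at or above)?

The 7th of C#ø (C# half-diminished seventh) is B; the 5th of Gb sus2 is Db.
From B to Db: 2 semitones over a third = diminished.

diminished third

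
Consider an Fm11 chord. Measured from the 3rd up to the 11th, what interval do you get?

Fm11: F, Ab, C, Eb, G, Bb.
That puts Ab below Bb.
From Ab to Bb is 14 semitones, exactly the major ninth.

major ninth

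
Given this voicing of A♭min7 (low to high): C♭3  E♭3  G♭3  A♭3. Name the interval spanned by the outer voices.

major 6th

The outer voices are C♭3 and A♭3.
Counting 6 letters and 9 half steps from C♭ gives a major sixth.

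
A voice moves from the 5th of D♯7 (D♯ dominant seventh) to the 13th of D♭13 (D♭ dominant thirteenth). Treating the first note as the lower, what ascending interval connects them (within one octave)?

D♯7 (D♯ dominant seventh) has A♯ as its 5th, and D♭13 (D♭ dominant thirteenth) has B♭ as its 13th.
2 letter names make it a second; at 0 semitones (a whole step narrower than major) the quality is diminished.

d2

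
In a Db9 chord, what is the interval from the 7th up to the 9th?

Db9: Db–F–Ab–Cb–Eb.
The 7th is Cb and the 9th is Eb.
Cb up to Eb spans 3 letter names and 4 semitones — a major third.

M3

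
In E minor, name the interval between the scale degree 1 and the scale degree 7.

Spelling E minor: E F# G A B C D.
The scale degree 1 is E and the 7th scale degree is D.
7 letter names make it a seventh; at 10 semitones (a half step narrower than major) the quality is minor.

minor seventh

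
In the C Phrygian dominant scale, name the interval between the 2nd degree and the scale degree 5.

C phrygian dominant: C Db E F G Ab Bb.
That puts Db below G.
Db up to G is 6 semitones, a half step wider than a perfect fourth, so the interval is augmented.

augmented 4th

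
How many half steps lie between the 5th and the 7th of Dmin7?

3

Spelling the chord: D, F, A, C.
A to C is a minor third: 3 semitones.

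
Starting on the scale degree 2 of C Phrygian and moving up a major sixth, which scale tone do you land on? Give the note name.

The scale is C Db Eb F G Ab Bb.
The scale degree 2 is Db; a major sixth above that is Bb — scale degree 7.

Bb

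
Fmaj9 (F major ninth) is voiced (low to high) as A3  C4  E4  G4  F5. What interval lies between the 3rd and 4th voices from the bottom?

minor 3rd

Those voices are E4 and G4.
3 letter names make it a third; at 3 semitones (a half step narrower than major) the quality is minor.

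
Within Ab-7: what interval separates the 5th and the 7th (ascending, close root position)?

minor 3rd

Ab-7 is spelled Ab-Cb-Eb-Gb.
The 5th is Eb and the 7th is Gb.
Eb up to Gb is 3 semitones, a half step narrower than a major third, so the interval is minor.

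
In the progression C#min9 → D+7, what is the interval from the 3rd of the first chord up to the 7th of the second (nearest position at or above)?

minor sixth

The 3rd of C#min9 is E; the 7th of D+7 is C.
6 letter names make it a sixth; at 8 semitones (a half step narrower than major) the quality is minor.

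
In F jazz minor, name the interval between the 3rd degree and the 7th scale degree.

The scale runs F G A♭ B♭ C D E.
3rd degree = A♭; 7th scale degree = E.
A♭ up to E is 8 semitones, a half step wider than a perfect fifth, so the interval is augmented.

augmented fifth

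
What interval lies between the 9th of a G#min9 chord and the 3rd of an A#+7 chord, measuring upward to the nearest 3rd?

major 3rd

G#min9 has A# as its 9th, and A#+7 has C## as its 3rd.
From A# to C## is 4 semitones, exactly the major third.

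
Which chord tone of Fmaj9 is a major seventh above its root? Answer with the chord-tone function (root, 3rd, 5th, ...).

7th

Spelling the chord: F, A, C, E, G.
The root is F. A major seventh above F is E.
E is the chord's 7th.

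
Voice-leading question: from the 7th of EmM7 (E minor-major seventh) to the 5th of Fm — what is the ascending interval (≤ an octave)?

diminished 7th

The 7th of EmM7 (E minor-major seventh) is D#; the 5th of Fm is C.
7 letter names make it a seventh; at 9 semitones (a whole step narrower than major) the quality is diminished.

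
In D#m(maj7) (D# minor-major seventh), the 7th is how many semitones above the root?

11

D#mM7 is spelled D#, F#, A#, C##.
D# to C## is a major seventh: 11 semitones.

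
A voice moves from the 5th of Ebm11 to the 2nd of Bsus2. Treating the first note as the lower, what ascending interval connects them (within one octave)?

The 5th of Ebm11 is Bb; the 2nd of Bsus2 is C#.
From Bb to C#: 3 semitones over a second = augmented.

augmented 2nd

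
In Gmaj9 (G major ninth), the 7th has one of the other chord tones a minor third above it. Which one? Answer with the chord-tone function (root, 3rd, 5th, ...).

9th

Spelling the chord: G-B-D-F#-A.
The 7th is F#. A minor third above F# is A.
A is the chord's 9th.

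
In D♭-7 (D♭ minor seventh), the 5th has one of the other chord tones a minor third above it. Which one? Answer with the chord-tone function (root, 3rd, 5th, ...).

D♭-7 is spelled D♭–F♭–A♭–C♭.
The 5th is A♭. A minor third above A♭ is C♭.
C♭ is the chord's 7th.

7th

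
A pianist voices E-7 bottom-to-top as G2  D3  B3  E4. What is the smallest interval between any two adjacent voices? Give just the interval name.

Adjacent intervals: G2→D3 = perfect fifth; D3→B3 = major sixth; B3→E4 = perfect fourth.
The smallest is B3 to E4, a perfect fourth (5 semitones).

perfect fourth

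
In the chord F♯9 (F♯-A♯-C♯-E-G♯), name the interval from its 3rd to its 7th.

diminished 5th

So we need the interval from A♯ up to E.
From A♯ to E: 6 semitones over a fifth = diminished.
This 3–7 tritone is the characteristic tension at the heart of the dominant sound.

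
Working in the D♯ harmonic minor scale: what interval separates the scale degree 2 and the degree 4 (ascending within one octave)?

minor third

Spelling the D♯ harmonic minor scale: D♯ E♯ F♯ G♯ A♯ B C𝄪.
That puts E♯ below G♯.
3 letter names make it a third; at 3 semitones (a half step narrower than major) the quality is minor.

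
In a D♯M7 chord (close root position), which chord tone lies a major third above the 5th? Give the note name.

D♯maj7 is spelled D♯ F𝄪 A♯ C𝄪.
The 5th is A♯. A major third above A♯ is C𝄪.
C𝄪 is the chord's 7th.

C##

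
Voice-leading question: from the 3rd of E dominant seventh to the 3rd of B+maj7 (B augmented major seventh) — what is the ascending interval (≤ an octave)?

perfect fifth

E dominant seventh has G# as its 3rd, and B+maj7 (B augmented major seventh) has D# as its 3rd.
G# up to D# spans 5 letter names and 7 semitones — a perfect fifth.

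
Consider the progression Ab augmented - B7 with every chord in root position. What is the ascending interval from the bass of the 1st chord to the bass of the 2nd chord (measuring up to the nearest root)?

The roots are Ab and B.
From Ab to B: 3 semitones over a second = augmented.

augmented second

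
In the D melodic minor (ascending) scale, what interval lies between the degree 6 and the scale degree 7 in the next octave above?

Spelling the D melodic minor (ascending) scale: D E F G A B C♯.
Degree 6 = B; degree 7 (up an octave) = C♯.
B up to C♯ spans 9 letter names and 14 semitones — a major ninth.

major 9th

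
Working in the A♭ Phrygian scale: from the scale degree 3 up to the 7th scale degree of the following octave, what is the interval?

perfect 12th

Spelling the A♭ Phrygian scale: A♭ B𝄫 C♭ D♭ E♭ F♭ G♭.
The scale degree 3 is C♭ and the 7th scale degree (up an octave) is G♭.
C♭ up to G♭ spans 12 letter names and 19 semitones — a perfect twelfth.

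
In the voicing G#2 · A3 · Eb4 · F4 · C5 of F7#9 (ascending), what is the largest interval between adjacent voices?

Adjacent intervals: G#2→A3 = minor ninth; A3→Eb4 = diminished fifth; Eb4→F4 = major second; F4→C5 = perfect fifth.
The largest is G#2 to A3, a minor ninth (13 semitones).

minor ninth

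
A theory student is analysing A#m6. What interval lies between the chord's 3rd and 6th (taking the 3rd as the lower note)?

augmented fourth

A# minor sixth is spelled A#–C#–E#–F##.
The 3rd is C# and the 6th is F##.
4 letter names make it a fourth; at 6 semitones (a half step wider than perfect) the quality is augmented.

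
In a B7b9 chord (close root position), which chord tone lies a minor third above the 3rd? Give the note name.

B7b9 is spelled B–D#–F#–A–C.
The 3rd is D#. A minor third above D# is F#.
F# is the chord's 5th.

F#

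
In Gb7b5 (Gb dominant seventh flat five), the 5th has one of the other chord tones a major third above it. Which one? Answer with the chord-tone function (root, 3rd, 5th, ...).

Spelling the chord: Gb Bb Dbb Fb.
The 5th is Dbb. A major third above Dbb is Fb.
Fb is the chord's 7th.

7th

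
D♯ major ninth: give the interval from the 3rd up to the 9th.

D♯maj9: D♯-F𝄪-A♯-C𝄪-E♯.
The 3rd is F𝄪 and the 9th is E♯.
From F𝄪 to E♯: 10 semitones over a seventh = minor.

minor seventh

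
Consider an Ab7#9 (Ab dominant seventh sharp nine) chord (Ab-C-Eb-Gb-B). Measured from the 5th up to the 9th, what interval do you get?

The 5th is Eb and the 9th is B.
5 letter names make it a fifth; at 8 semitones (a half step wider than perfect) the quality is augmented.

augmented 5th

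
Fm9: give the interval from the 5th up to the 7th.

F minor ninth is spelled F-Ab-C-Eb-G.
5th = C; 7th = Eb.
From C to Eb: 3 semitones over a third = minor.

minor third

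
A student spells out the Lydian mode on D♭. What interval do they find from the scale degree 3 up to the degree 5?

The scale runs D♭ E♭ F G A♭ B♭ C.
Scale degree 3 = F; 5th scale degree = A♭.
From F to A♭: 3 semitones over a third = minor.

minor third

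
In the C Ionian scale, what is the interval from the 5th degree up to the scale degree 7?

Spelling the C Ionian scale: C D E F G A B.
5th degree = G; 7th degree = B.
Counting 3 letters and 4 half steps from G gives a major third.

M3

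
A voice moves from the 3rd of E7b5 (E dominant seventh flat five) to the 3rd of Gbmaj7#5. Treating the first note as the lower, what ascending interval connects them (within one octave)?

diminished third

The 3rd of E7b5 (E dominant seventh flat five) is G#; the 3rd of Gbmaj7#5 is Bb.
G# up to Bb is 2 semitones, a whole step narrower than a major third, so the interval is diminished.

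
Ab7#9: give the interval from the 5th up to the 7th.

The chord tones of Ab7#9 (Ab dominant seventh sharp nine) are Ab–C–Eb–Gb–B.
The 5th is Eb and the 7th is Gb.
From Eb to Gb: 3 semitones over a third = minor.

minor 3rd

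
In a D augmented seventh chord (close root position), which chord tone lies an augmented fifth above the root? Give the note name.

A#

D7#5 (D augmented seventh): D–F#–A#–C.
The root is D. An augmented fifth above D is A#.
A# is the chord's 5th.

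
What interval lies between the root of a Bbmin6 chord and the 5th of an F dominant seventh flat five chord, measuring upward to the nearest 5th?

Bbmin6 has Bb as its root, and F dominant seventh flat five has Cb as its 5th.
2 letter names make it a second; at 1 semitone (a half step narrower than major) the quality is minor.

minor second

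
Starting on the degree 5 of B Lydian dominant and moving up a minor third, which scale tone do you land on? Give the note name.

The scale is B C♯ D♯ E♯ F♯ G♯ A.
The degree 5 is F♯; a minor third above that is A — scale degree 7.

A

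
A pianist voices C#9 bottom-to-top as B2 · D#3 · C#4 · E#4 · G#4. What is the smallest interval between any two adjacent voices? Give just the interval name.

minor third

Adjacent intervals: B2→D#3 = major third; D#3→C#4 = minor seventh; C#4→E#4 = major third; E#4→G#4 = minor third.
The smallest is E#4 to G#4, a minor third (3 semitones).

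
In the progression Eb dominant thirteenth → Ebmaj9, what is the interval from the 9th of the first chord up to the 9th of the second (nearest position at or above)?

The 9th of Eb dominant thirteenth is F; the 9th of Ebmaj9 is F.
Counting 1 letters and 0 half steps from F gives a perfect unison.

perfect unison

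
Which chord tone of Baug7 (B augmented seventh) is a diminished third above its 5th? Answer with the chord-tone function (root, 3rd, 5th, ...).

B7#5 is spelled B-D♯-F𝄪-A.
The 5th is F𝄪. A diminished third above F𝄪 is A.
A is the chord's 7th.

7th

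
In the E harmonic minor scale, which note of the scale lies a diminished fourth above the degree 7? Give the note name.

G

The scale is E F♯ G A B C D♯.
The degree 7 is D♯; a diminished fourth above that is G — scale degree 3.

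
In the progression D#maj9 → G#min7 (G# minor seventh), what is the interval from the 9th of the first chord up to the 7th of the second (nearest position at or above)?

D#maj9 has E# as its 9th, and G#min7 (G# minor seventh) has F# as its 7th.
From E# to F#: 1 semitone over a second = minor.

minor second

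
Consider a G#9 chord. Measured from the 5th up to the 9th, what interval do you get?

perfect fifth

G#9 is spelled G#-B#-D#-F#-A#.
The 5th is D# and the 9th is A#.
D# up to A# spans 5 letter names and 7 semitones — a perfect fifth.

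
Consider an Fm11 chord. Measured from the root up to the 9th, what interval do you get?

Fm11: F Ab C Eb G Bb.
That puts F below G.
Counting 9 letters and 14 half steps from F gives a major ninth.

major ninth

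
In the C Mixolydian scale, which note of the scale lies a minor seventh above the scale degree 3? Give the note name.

The scale is C D E F G A B♭.
The scale degree 3 is E; a minor seventh above that is D — scale degree 2.

D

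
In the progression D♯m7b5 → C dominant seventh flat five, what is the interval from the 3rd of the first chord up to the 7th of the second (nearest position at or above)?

diminished fourth

D♯m7b5 has F♯ as its 3rd, and C dominant seventh flat five has B♭ as its 7th.
4 letter names make it a fourth; at 4 semitones (a half step narrower than perfect) the quality is diminished.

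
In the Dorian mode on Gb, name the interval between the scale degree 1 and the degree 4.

P4

Spelling the Dorian mode on Gb: Gb Ab Bbb Cb Db Eb Fb.
Scale degree 1 = Gb; degree 4 = Cb.
Gb up to Cb spans 4 letter names and 5 semitones — a perfect fourth.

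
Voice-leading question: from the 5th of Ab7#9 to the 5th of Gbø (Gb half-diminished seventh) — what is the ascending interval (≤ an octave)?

diminished seventh

Ab7#9 has Eb as its 5th, and Gbø (Gb half-diminished seventh) has Dbb as its 5th.
Eb up to Dbb is 9 semitones, a whole step narrower than a major seventh, so the interval is diminished.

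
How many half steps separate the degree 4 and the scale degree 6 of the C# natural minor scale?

3

The scale is C# D# E F# G# A B.
F# up to A is a minor third — 3 semitones.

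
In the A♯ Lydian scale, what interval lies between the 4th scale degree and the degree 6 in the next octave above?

The scale runs A♯ B♯ C𝄪 D𝄪 E♯ F𝄪 G𝄪.
The 4th scale degree is D𝄪 and the degree 6 (up an octave) is F𝄪.
D𝄪 up to F𝄪 is 15 semitones, a half step narrower than a major tenth, so the interval is minor.

minor tenth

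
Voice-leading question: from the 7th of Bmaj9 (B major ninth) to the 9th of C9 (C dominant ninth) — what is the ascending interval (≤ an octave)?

The 7th of Bmaj9 (B major ninth) is A♯; the 9th of C9 (C dominant ninth) is D.
4 letter names make it a fourth; at 4 semitones (a half step narrower than perfect) the quality is diminished.

diminished 4th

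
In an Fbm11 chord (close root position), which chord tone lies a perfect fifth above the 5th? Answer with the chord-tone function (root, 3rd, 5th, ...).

9th

The chord tones of Fb minor eleventh are Fb-Abb-Cb-Ebb-Gb-Bbb.
The 5th is Cb. A perfect fifth above Cb is Gb.
Gb is the chord's 9th.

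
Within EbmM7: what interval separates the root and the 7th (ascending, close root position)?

Ebm(maj7): Eb, Gb, Bb, D.
That puts Eb below D.
Counting 7 letters and 11 half steps from Eb gives a major seventh.

M7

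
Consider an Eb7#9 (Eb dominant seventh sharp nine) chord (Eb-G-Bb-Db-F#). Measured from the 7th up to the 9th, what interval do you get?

augmented third

So we need the interval from Db up to F#.
3 letter names make it a third; at 5 semitones (a half step wider than major) the quality is augmented.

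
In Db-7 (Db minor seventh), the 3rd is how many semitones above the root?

3

Db-7 is spelled Db-Fb-Ab-Cb.
Db to Fb is a minor third: 3 semitones.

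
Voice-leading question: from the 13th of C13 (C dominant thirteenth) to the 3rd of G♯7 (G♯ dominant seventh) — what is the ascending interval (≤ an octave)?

A2

C13 (C dominant thirteenth) has A as its 13th, and G♯7 (G♯ dominant seventh) has B♯ as its 3rd.
From A to B♯: 3 semitones over a second = augmented.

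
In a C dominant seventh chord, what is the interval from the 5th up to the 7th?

C7 (C dominant seventh) is spelled C–E–G–Bb.
The 5th is G and the 7th is Bb.
From G to Bb: 3 semitones over a third = minor.

minor third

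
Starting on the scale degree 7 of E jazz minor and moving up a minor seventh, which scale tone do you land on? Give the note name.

C#

The scale is E F# G A B C# D#.
The scale degree 7 is D#; a minor seventh above that is C# — scale degree 6.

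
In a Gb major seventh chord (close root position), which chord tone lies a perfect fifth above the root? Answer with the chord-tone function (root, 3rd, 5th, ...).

5th

The chord tones of Gb major seventh are Gb–Bb–Db–F.
The root is Gb. A perfect fifth above Gb is Db.
Db is the chord's 5th.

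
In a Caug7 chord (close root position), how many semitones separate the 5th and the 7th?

Spelling the chord: C–E–G#–Bb.
G# to Bb is a diminished third: 2 semitones.

2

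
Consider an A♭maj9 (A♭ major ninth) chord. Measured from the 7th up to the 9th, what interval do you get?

A♭maj9: A♭–C–E♭–G–B♭.
That puts G below B♭.
From G to B♭: 3 semitones over a third = minor.

minor 3rd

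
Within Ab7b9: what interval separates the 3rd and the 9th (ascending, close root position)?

diminished seventh

The chord tones of Ab7b9 (Ab dominant seventh flat nine) are Ab-C-Eb-Gb-Bbb.
So we need the interval from C up to Bbb.
7 letter names make it a seventh; at 9 semitones (a whole step narrower than major) the quality is diminished.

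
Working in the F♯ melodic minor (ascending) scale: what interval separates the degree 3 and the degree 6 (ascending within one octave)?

F♯ melodic minor: F♯ G♯ A B C♯ D♯ E♯.
That puts A below D♯.
4 letter names make it a fourth; at 6 semitones (a half step wider than perfect) the quality is augmented.

augmented 4th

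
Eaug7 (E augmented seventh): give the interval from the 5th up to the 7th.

Spelling the chord: E, G#, B#, D.
The 5th is B# and the 7th is D.
From B# to D: 2 semitones over a third = diminished.

d3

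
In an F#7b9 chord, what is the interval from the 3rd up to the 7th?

Spelling the chord: F#–A#–C#–E–G.
So we need the interval from A# up to E.
From A# to E: 6 semitones over a fifth = diminished.
This 3–7 tritone is the characteristic tension at the heart of the dominant sound.

diminished fifth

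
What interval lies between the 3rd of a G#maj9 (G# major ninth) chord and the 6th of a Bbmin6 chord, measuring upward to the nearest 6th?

diminished sixth

The 3rd of G#maj9 (G# major ninth) is B#; the 6th of Bbmin6 is G.
B# up to G is 7 semitones, a whole step narrower than a major sixth, so the interval is diminished.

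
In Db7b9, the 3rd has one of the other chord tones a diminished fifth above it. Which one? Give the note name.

Db dominant seventh flat nine is spelled Db, F, Ab, Cb, Ebb.
The 3rd is F. A diminished fifth above F is Cb.
Cb is the chord's 7th.

Cb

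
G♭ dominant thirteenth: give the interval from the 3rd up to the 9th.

The chord tones of G♭13 are G♭–B♭–D♭–F♭–A♭–E♭.
So we need the interval from B♭ up to A♭.
7 letter names make it a seventh; at 10 semitones (a half step narrower than major) the quality is minor.

minor seventh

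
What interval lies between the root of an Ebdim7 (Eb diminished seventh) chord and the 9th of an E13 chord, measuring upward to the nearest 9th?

The root of Ebdim7 (Eb diminished seventh) is Eb; the 9th of E13 is F#.
Eb up to F# is 3 semitones, a half step wider than a major second, so the interval is augmented.

augmented 2nd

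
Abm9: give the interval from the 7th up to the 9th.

The chord tones of Ab minor ninth are Ab-Cb-Eb-Gb-Bb.
7th = Gb; 9th = Bb.
Gb up to Bb spans 3 letter names and 4 semitones — a major third.

major 3rd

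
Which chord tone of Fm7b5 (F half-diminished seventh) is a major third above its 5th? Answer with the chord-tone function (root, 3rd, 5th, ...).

Spelling the chord: F–Ab–Cb–Eb.
The 5th is Cb. A major third above Cb is Eb.
Eb is the chord's 7th.

7th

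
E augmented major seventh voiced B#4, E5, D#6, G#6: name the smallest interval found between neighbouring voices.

Adjacent intervals: B#4→E5 = diminished fourth; E5→D#6 = major seventh; D#6→G#6 = perfect fourth.
The smallest is B#4 to E5, a diminished fourth (4 semitones).

diminished fourth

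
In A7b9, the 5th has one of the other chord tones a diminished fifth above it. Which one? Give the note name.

Bb

The chord tones of A7b9 (A dominant seventh flat nine) are A–C#–E–G–Bb.
The 5th is E. A diminished fifth above E is Bb.
Bb is the chord's 9th.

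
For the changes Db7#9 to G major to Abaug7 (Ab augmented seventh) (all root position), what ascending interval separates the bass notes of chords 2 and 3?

minor second

The roots are G and Ab.
G up to Ab is 1 semitone, a half step narrower than a major second, so the interval is minor.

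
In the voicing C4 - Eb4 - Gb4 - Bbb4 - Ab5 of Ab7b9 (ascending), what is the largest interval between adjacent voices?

M7

Adjacent intervals: C4→Eb4 = minor third; Eb4→Gb4 = minor third; Gb4→Bbb4 = minor third; Bbb4→Ab5 = major seventh.
The largest is Bbb4 to Ab5, a major seventh (11 semitones).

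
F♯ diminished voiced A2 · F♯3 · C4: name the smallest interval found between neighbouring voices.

diminished 5th

Adjacent intervals: A2→F♯3 = major sixth; F♯3→C4 = diminished fifth.
The smallest is F♯3 to C4, a diminished fifth (6 semitones).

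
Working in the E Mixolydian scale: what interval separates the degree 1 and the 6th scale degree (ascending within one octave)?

E mixolydian: E F# G# A B C# D.
Degree 1 = E; degree 6 = C#.
E up to C# spans 6 letter names and 9 semitones — a major sixth.

major sixth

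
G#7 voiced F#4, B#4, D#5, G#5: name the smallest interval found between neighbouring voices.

Adjacent intervals: F#4→B#4 = augmented fourth; B#4→D#5 = minor third; D#5→G#5 = perfect fourth.
The smallest is B#4 to D#5, a minor third (3 semitones).

minor third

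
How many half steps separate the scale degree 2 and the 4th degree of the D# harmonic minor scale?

3

The scale is D# E# F# G# A# B C##.
E# up to G# is a minor third — 3 semitones.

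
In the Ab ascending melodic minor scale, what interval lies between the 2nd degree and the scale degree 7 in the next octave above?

major thirteenth

Spelling the Ab ascending melodic minor scale: Ab Bb Cb Db Eb F G.
2nd degree = Bb; 7th scale degree (up an octave) = G.
From Bb to G is 21 semitones, exactly the major thirteenth.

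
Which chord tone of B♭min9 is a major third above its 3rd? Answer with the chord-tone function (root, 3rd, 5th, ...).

Spelling the chord: B♭–D♭–F–A♭–C.
The 3rd is D♭. A major third above D♭ is F.
F is the chord's 5th.

5th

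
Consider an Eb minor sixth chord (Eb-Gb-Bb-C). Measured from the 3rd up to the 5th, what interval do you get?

That puts Gb below Bb.
From Gb to Bb is 4 semitones, exactly the major third.

major 3rd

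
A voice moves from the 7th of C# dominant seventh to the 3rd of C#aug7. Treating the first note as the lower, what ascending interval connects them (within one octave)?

C# dominant seventh has B as its 7th, and C#aug7 has E# as its 3rd.
B up to E# is 6 semitones, a half step wider than a perfect fourth, so the interval is augmented.

A4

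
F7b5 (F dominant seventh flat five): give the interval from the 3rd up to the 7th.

Spelling the chord: F-A-Cb-Eb.
So we need the interval from A up to Eb.
A up to Eb is 6 semitones, a half step narrower than a perfect fifth, so the interval is diminished.
This 3–7 tritone is the characteristic tension at the heart of the dominant sound.

d5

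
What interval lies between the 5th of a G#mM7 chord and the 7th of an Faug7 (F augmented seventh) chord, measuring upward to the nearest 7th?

d2

The 5th of G#mM7 is D#; the 7th of Faug7 (F augmented seventh) is Eb.
D# up to Eb is 0 semitones, a whole step narrower than a major second, so the interval is diminished.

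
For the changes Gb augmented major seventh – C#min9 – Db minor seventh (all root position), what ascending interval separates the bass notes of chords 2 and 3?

The roots are C# and Db.
C# up to Db is 0 semitones, a whole step narrower than a major second, so the interval is diminished.

diminished second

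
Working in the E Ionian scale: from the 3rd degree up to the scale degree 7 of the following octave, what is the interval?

E major: E F♯ G♯ A B C♯ D♯.
That puts G♯ below D♯.
Counting 12 letters and 19 half steps from G♯ gives a perfect twelfth.

perfect twelfth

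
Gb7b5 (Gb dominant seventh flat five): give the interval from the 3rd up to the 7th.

diminished fifth

Gb7b5: Gb Bb Dbb Fb.
That puts Bb below Fb.
5 letter names make it a fifth; at 6 semitones (a half step narrower than perfect) the quality is diminished.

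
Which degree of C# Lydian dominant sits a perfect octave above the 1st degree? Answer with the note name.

C#

The scale is C# D# E# F## G# A# B.
The 1st degree is C#; a perfect octave above that is C# — scale degree 1.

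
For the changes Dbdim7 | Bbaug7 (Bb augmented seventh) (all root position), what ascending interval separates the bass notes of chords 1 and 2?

major 6th

The roots are Db and Bb.
From Db to Bb is 9 semitones, exactly the major sixth.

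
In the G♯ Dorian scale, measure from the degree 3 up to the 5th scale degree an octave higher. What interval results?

The scale runs G♯ A♯ B C♯ D♯ E♯ F♯.
Degree 3 = B; scale degree 5 (up an octave) = D♯.
Counting 10 letters and 16 half steps from B gives a major tenth.

major 10th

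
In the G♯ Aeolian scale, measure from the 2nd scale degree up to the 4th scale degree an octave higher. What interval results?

G♯ natural minor: G♯ A♯ B C♯ D♯ E F♯.
That puts A♯ below C♯.
From A♯ to C♯: 15 semitones over a tenth = minor.

minor 10th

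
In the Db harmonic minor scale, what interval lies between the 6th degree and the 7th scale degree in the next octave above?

The scale runs Db Eb Fb Gb Ab Bbb C.
The 6th degree is Bbb and the scale degree 7 (up an octave) is C.
9 letter names make it a ninth; at 15 semitones (a half step wider than major) the quality is augmented.

augmented ninth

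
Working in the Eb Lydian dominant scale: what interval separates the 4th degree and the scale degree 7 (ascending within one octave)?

Eb lydian dominant: Eb F G A Bb C Db.
So we need the interval from A up to Db.
4 letter names make it a fourth; at 4 semitones (a half step narrower than perfect) the quality is diminished.

diminished fourth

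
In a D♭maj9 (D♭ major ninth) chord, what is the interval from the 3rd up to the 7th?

perfect 5th

Spelling the chord: D♭, F, A♭, C, E♭.
The 3rd is F and the 7th is C.
From F to C is 7 semitones, exactly the perfect fifth.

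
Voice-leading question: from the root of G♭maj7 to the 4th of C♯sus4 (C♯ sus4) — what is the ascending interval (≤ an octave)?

augmented 7th

G♭maj7 has G♭ as its root, and C♯sus4 (C♯ sus4) has F♯ as its 4th.
G♭ up to F♯ is 12 semitones, a half step wider than a major seventh, so the interval is augmented.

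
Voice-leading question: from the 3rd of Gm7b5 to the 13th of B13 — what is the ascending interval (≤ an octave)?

The 3rd of Gm7b5 is B♭; the 13th of B13 is G♯.
B♭ up to G♯ is 10 semitones, a half step wider than a major sixth, so the interval is augmented.

augmented 6th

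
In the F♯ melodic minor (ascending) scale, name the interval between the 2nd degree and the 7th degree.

major sixth

Spelling the F♯ melodic minor (ascending) scale: F♯ G♯ A B C♯ D♯ E♯.
2nd degree = G♯; 7th scale degree = E♯.
From G♯ to E♯ is 9 semitones, exactly the major sixth.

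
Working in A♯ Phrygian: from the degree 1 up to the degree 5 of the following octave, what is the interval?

Spelling A♯ Phrygian: A♯ B C♯ D♯ E♯ F♯ G♯.
That puts A♯ below E♯.
A♯ up to E♯ spans 12 letter names and 19 semitones — a perfect twelfth.

P12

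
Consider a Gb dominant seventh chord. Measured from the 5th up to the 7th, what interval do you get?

Gb dominant seventh: Gb-Bb-Db-Fb.
That puts Db below Fb.
Db up to Fb is 3 semitones, a half step narrower than a major third, so the interval is minor.

minor third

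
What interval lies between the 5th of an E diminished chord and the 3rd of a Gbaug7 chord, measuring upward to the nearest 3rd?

E diminished has Bb as its 5th, and Gbaug7 has Bb as its 3rd.
Counting 1 letters and 0 half steps from Bb gives a perfect unison.

perfect unison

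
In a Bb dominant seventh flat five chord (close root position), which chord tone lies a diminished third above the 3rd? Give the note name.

Fb

Bb dominant seventh flat five is spelled Bb, D, Fb, Ab.
The 3rd is D. A diminished third above D is Fb.
Fb is the chord's 5th.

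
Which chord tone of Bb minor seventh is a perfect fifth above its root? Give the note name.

Spelling the chord: Bb-Db-F-Ab.
The root is Bb. A perfect fifth above Bb is F.
F is the chord's 5th.

F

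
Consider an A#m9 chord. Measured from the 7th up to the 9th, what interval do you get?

major third

Spelling the chord: A# C# E# G# B#.
That puts G# below B#.
Counting 3 letters and 4 half steps from G# gives a major third.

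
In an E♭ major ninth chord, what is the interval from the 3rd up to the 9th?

minor seventh

E♭maj9 (E♭ major ninth): E♭–G–B♭–D–F.
That puts G below F.
G up to F is 10 semitones, a half step narrower than a major seventh, so the interval is minor.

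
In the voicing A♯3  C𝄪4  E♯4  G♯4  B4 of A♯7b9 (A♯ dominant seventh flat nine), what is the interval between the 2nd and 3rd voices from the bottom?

minor third

Those voices are C𝄪4 and E♯4.
From C𝄪 to E♯: 3 semitones over a third = minor.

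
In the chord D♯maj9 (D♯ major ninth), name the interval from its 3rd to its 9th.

D♯maj9: D♯, F𝄪, A♯, C𝄪, E♯.
The 3rd is F𝄪 and the 9th is E♯.
F𝄪 up to E♯ is 10 semitones, a half step narrower than a major seventh, so the interval is minor.

m7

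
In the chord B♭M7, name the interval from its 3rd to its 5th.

The chord tones of B♭M7 (B♭ major seventh) are B♭ D F A.
3rd = D; 5th = F.
3 letter names make it a third; at 3 semitones (a half step narrower than major) the quality is minor.

m3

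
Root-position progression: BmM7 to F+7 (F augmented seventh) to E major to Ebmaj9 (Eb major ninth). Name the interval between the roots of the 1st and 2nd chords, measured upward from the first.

The roots are B and F.
B up to F is 6 semitones, a half step narrower than a perfect fifth, so the interval is diminished.

d5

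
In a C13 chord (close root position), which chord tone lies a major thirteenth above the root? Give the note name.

The chord tones of C dominant thirteenth are C E G B♭ D A.
The root is C. A major thirteenth above C is A.
A is the chord's 13th.

A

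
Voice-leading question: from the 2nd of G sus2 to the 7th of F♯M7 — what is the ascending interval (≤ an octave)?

augmented fifth

The 2nd of G sus2 is A; the 7th of F♯M7 is E♯.
A up to E♯ is 8 semitones, a half step wider than a perfect fifth, so the interval is augmented.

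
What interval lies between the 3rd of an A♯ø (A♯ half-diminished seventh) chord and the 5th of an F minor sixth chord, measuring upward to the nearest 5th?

A♯ø (A♯ half-diminished seventh) has C♯ as its 3rd, and F minor sixth has C as its 5th.
8 letter names make it an octave; at 11 semitones (a half step narrower than perfect) the quality is diminished.

diminished 8th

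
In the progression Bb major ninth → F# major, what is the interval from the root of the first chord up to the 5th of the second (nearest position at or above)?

Bb major ninth has Bb as its root, and F# major has C# as its 5th.
2 letter names make it a second; at 3 semitones (a half step wider than major) the quality is augmented.

augmented 2nd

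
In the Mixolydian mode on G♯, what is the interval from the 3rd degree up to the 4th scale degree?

minor second

G♯ mixolydian: G♯ A♯ B♯ C♯ D♯ E♯ F♯.
That puts B♯ below C♯.
2 letter names make it a second; at 1 semitone (a half step narrower than major) the quality is minor.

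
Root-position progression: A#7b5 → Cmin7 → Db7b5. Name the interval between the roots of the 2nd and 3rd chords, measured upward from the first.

The roots are C and Db.
2 letter names make it a second; at 1 semitone (a half step narrower than major) the quality is minor.

minor second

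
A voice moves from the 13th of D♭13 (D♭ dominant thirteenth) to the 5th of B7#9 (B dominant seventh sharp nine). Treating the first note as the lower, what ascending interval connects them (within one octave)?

The 13th of D♭13 (D♭ dominant thirteenth) is B♭; the 5th of B7#9 (B dominant seventh sharp nine) is F♯.
5 letter names make it a fifth; at 8 semitones (a half step wider than perfect) the quality is augmented.

augmented fifth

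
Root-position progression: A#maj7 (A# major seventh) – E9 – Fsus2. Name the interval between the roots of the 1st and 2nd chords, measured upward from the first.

The roots are A# and E.
5 letter names make it a fifth; at 6 semitones (a half step narrower than perfect) the quality is diminished.

diminished fifth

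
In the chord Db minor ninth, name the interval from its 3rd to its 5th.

major third

Spelling the chord: Db, Fb, Ab, Cb, Eb.
That puts Fb below Ab.
Counting 3 letters and 4 half steps from Fb gives a major third.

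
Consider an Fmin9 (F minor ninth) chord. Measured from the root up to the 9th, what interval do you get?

F minor ninth: F Ab C Eb G.
Root = F; 9th = G.
Counting 9 letters and 14 half steps from F gives a major ninth.

M9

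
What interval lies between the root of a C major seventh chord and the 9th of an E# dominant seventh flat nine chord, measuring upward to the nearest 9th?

augmented 4th

The root of C major seventh is C; the 9th of E# dominant seventh flat nine is F#.
From C to F#: 6 semitones over a fourth = augmented.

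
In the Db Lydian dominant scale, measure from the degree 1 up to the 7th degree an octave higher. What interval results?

minor fourteenth

The scale runs Db Eb F G Ab Bb Cb.
Degree 1 = Db; 7th scale degree (up an octave) = Cb.
From Db to Cb: 22 semitones over a fourteenth = minor.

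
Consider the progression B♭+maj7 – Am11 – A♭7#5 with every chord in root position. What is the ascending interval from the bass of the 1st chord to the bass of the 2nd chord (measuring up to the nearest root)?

major seventh

The roots are B♭ and A.
B♭ up to A spans 7 letter names and 11 semitones — a major seventh.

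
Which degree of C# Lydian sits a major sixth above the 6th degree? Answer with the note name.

F##

The scale is C# D# E# F## G# A# B#.
The 6th degree is A#; a major sixth above that is F## — scale degree 4.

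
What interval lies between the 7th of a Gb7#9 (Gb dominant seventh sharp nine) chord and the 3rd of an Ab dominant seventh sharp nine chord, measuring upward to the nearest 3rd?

Gb7#9 (Gb dominant seventh sharp nine) has Fb as its 7th, and Ab dominant seventh sharp nine has C as its 3rd.
Fb up to C is 8 semitones, a half step wider than a perfect fifth, so the interval is augmented.

augmented fifth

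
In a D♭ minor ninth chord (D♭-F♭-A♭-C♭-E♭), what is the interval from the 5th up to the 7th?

minor 3rd

The 5th is A♭ and the 7th is C♭.
From A♭ to C♭: 3 semitones over a third = minor.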